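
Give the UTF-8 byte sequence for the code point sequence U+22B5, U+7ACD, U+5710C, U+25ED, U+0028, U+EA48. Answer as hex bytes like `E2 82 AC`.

U+22B5: 3-byte form → E2 8A B5.
U+7ACD: 3-byte form → E7 AB 8D.
U+5710C: 4-byte form → F1 97 84 8C.
U+25ED: 3-byte form → E2 97 AD.
U+0028: 1-byte form → 28.
U+EA48: 3-byte form → EE A9 88.
Concatenated (17 bytes): E2 8A B5 E7 AB 8D F1 97 84 8C E2 97 AD 28 EE A9 88.

E2 8A B5 E7 AB 8D F1 97 84 8C E2 97 AD 28 EE A9 88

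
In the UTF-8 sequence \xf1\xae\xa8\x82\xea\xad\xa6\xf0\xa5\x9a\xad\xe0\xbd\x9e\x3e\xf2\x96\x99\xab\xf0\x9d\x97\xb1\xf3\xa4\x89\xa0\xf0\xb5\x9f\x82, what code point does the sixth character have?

Offset 0: leading byte 0xF1 = 11110001 → 4-byte char #1 = F1 AE A8 82.
Offset 4: leading byte 0xEA = 11101010 → 3-byte char #2 = EA AD A6.
Offset 7: leading byte 0xF0 = 11110000 → 4-byte char #3 = F0 A5 9A AD.
Offset 11: leading byte 0xE0 = 11100000 → 3-byte char #4 = E0 BD 9E.
Offset 14: leading byte 0x3E = 00111110 → 1-byte char #5 = 3E.
Offset 15: leading byte 0xF2 = 11110010 → 4-byte char #6 = F2 96 99 AB.
Leading byte 0xF2 = 11110010 matches 11110xxx → 4-byte sequence.
Byte 1: 0xF2 = 11110010, payload 010 (3 bits).
Byte 2: 0x96 = 10010110 (10xxxxxx ✓), payload 010110.
Byte 3: 0x99 = 10011001 (10xxxxxx ✓), payload 011001.
Byte 4: 0xAB = 10101011 (10xxxxxx ✓), payload 101011.
Concatenate: 010010110011001101011 = 0x9666B (21 bits → U+9666B).

U+9666B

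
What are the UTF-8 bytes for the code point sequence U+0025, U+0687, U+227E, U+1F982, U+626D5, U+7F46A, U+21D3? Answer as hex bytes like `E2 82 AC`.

U+0025: 1-byte form → 25.
U+0687: 2-byte form → DA 87.
U+227E: 3-byte form → E2 89 BE.
U+1F982: 4-byte form → F0 9F A6 82.
U+626D5: 4-byte form → F1 A2 9B 95.
U+7F46A: 4-byte form → F1 BF 91 AA.
U+21D3: 3-byte form → E2 87 93.
Concatenated (21 bytes): 25 DA 87 E2 89 BE F0 9F A6 82 F1 A2 9B 95 F1 BF 91 AA E2 87 93.

25 DA 87 E2 89 BE F0 9F A6 82 F1 A2 9B 95 F1 BF 91 AA E2 87 93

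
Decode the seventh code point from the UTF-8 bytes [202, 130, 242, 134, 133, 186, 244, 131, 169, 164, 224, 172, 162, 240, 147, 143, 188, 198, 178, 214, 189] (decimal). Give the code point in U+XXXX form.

U+05BD

Offset 0: leading byte 0xCA = 11001010 → 2-byte char #1 = CA 82.
Offset 2: leading byte 0xF2 = 11110010 → 4-byte char #2 = F2 86 85 BA.
Offset 6: leading byte 0xF4 = 11110100 → 4-byte char #3 = F4 83 A9 A4.
Offset 10: leading byte 0xE0 = 11100000 → 3-byte char #4 = E0 AC A2.
Offset 13: leading byte 0xF0 = 11110000 → 4-byte char #5 = F0 93 8F BC.
Offset 17: leading byte 0xC6 = 11000110 → 2-byte char #6 = C6 B2.
Offset 19: leading byte 0xD6 = 11010110 → 2-byte char #7 = D6 BD.
Leading byte 0xD6 = 11010110 matches 110xxxxx → 2-byte sequence.
Byte 1: 0xD6 = 11010110, payload 10110 (5 bits).
Byte 2: 0xBD = 10111101 (10xxxxxx ✓), payload 111101.
Concatenate: 10110111101 = 0x5BD (11 bits → U+05BD).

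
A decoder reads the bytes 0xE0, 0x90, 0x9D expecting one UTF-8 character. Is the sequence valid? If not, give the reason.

Leading byte 0xE0 = 11100000 → 3-byte form.
Continuation bytes all match 10xxxxxx. Payload decodes to 0x41D.
But 0x41D < 0x800, the minimum for a 3-byte sequence — this is an overlong encoding.

invalid (overlong encoding)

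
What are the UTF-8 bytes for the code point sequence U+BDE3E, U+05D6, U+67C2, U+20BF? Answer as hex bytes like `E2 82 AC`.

U+BDE3E: 4-byte form → F2 BD B8 BE.
U+05D6: 2-byte form → D7 96.
U+67C2: 3-byte form → E6 9F 82.
U+20BF: 3-byte form → E2 82 BF.
Concatenated (12 bytes): F2 BD B8 BE D7 96 E6 9F 82 E2 82 BF.

F2 BD B8 BE D7 96 E6 9F 82 E2 82 BF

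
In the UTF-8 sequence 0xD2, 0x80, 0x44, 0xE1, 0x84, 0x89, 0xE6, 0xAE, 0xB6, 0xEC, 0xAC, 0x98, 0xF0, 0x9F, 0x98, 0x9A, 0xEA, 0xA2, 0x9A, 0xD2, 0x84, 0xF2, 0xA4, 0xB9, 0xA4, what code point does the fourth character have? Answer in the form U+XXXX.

U+6BB6

Offset 0: leading byte 0xD2 = 11010010 → 2-byte char #1 = D2 80.
Offset 2: leading byte 0x44 = 01000100 → 1-byte char #2 = 44.
Offset 3: leading byte 0xE1 = 11100001 → 3-byte char #3 = E1 84 89.
Offset 6: leading byte 0xE6 = 11100110 → 3-byte char #4 = E6 AE B6.
Leading byte 0xE6 = 11100110 matches 1110xxxx → 3-byte sequence.
Byte 1: 0xE6 = 11100110, payload 0110 (4 bits).
Byte 2: 0xAE = 10101110 (10xxxxxx ✓), payload 101110.
Byte 3: 0xB6 = 10110110 (10xxxxxx ✓), payload 110110.
Concatenate: 0110101110110110 = 0x6BB6 (16 bits → U+6BB6).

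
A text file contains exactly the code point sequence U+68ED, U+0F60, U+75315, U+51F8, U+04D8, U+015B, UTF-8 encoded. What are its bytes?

U+68ED: 3-byte form → E6 A3 AD.
U+0F60: 3-byte form → E0 BD A0.
U+75315: 4-byte form → F1 B5 8C 95.
U+51F8: 3-byte form → E5 87 B8.
U+04D8: 2-byte form → D3 98.
U+015B: 2-byte form → C5 9B.
Concatenated (17 bytes): E6 A3 AD E0 BD A0 F1 B5 8C 95 E5 87 B8 D3 98 C5 9B.

E6 A3 AD E0 BD A0 F1 B5 8C 95 E5 87 B8 D3 98 C5 9B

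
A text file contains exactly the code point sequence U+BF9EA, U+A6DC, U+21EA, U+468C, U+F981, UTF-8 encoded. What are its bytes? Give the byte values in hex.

F2 BF A7 AA EA 9B 9C E2 87 AA E4 9A 8C EF A6 81

U+BF9EA: 4-byte form → F2 BF A7 AA.
U+A6DC: 3-byte form → EA 9B 9C.
U+21EA: 3-byte form → E2 87 AA.
U+468C: 3-byte form → E4 9A 8C.
U+F981: 3-byte form → EF A6 81.
Concatenated (16 bytes): F2 BF A7 AA EA 9B 9C E2 87 AA E4 9A 8C EF A6 81.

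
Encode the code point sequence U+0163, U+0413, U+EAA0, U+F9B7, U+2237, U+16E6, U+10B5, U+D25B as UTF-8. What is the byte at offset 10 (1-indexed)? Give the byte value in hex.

1-indexed offset 10 is 0-indexed offset 9.
U+0163 → 2-byte form C5 A3 at offsets 0–1.
U+0413 → 2-byte form D0 93 at offsets 2–3.
U+EAA0 → 3-byte form EE AA A0 at offsets 4–6.
U+F9B7 → 3-byte form EF A6 B7 at offsets 7–9.
Offset 9 falls in char 4's range; it's byte 3 of EF A6 B7 = 0xB7.

0xB7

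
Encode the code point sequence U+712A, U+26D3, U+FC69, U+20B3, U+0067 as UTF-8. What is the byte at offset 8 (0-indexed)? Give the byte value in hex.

U+712A → 3-byte form E7 84 AA at offsets 0–2.
U+26D3 → 3-byte form E2 9B 93 at offsets 3–5.
U+FC69 → 3-byte form EF B1 A9 at offsets 6–8.
Offset 8 falls in char 3's range; it's byte 3 of EF B1 A9 = 0xA9.

0xA9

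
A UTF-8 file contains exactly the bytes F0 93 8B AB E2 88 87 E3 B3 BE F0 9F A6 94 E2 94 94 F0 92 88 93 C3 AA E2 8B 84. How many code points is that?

Byte at offset 0: 0xF0 = 11110000 → 4-byte char (#1). Advance 4.
Byte at offset 4: 0xE2 = 11100010 → 3-byte char (#2). Advance 3.
Byte at offset 7: 0xE3 = 11100011 → 3-byte char (#3). Advance 3.
Byte at offset 10: 0xF0 = 11110000 → 4-byte char (#4). Advance 4.
Byte at offset 14: 0xE2 = 11100010 → 3-byte char (#5). Advance 3.
Byte at offset 17: 0xF0 = 11110000 → 4-byte char (#6). Advance 4.
Byte at offset 21: 0xC3 = 11000011 → 2-byte char (#7). Advance 2.
Byte at offset 23: 0xE2 = 11100010 → 3-byte char (#8). Advance 3.
Reached end at offset 26 after 8 code points.

8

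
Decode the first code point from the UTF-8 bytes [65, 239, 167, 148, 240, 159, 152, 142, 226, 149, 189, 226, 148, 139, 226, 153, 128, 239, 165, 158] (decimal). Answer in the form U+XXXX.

Offset 0: leading byte 0x41 = 01000001 → 1-byte char #1 = 41.
Leading byte 0x41 = 01000001 matches 0xxxxxxx → 1-byte sequence.
Byte 1: 0x41 = 01000001, payload 1000001 (7 bits).
Concatenate: 1000001 = 0x41 (7 bits → U+0041).

U+0041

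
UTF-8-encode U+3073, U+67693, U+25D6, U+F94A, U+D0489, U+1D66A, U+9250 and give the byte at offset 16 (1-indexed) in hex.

0x92

1-indexed offset 16 is 0-indexed offset 15.
U+3073 → 3-byte form E3 81 B3 at offsets 0–2.
U+67693 → 4-byte form F1 A7 9A 93 at offsets 3–6.
U+25D6 → 3-byte form E2 97 96 at offsets 7–9.
U+F94A → 3-byte form EF A5 8A at offsets 10–12.
U+D0489 → 4-byte form F3 90 92 89 at offsets 13–16.
Offset 15 falls in char 5's range; it's byte 3 of F3 90 92 89 = 0x92.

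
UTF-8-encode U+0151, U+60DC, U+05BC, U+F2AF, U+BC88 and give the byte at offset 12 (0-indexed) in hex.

0x88

U+0151 → 2-byte form C5 91 at offsets 0–1.
U+60DC → 3-byte form E6 83 9C at offsets 2–4.
U+05BC → 2-byte form D6 BC at offsets 5–6.
U+F2AF → 3-byte form EF 8A AF at offsets 7–9.
U+BC88 → 3-byte form EB B2 88 at offsets 10–12.
Offset 12 falls in char 5's range; it's byte 3 of EB B2 88 = 0x88.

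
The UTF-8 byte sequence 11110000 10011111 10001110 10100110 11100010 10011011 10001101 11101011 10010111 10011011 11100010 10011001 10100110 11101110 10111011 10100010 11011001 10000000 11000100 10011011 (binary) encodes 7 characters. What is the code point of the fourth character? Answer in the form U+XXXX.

Offset 0: leading byte 0xF0 = 11110000 → 4-byte char #1 = F0 9F 8E A6.
Offset 4: leading byte 0xE2 = 11100010 → 3-byte char #2 = E2 9B 8D.
Offset 7: leading byte 0xEB = 11101011 → 3-byte char #3 = EB 97 9B.
Offset 10: leading byte 0xE2 = 11100010 → 3-byte char #4 = E2 99 A6.
Leading byte 0xE2 = 11100010 matches 1110xxxx → 3-byte sequence.
Byte 1: 0xE2 = 11100010, payload 0010 (4 bits).
Byte 2: 0x99 = 10011001 (10xxxxxx ✓), payload 011001.
Byte 3: 0xA6 = 10100110 (10xxxxxx ✓), payload 100110.
Concatenate: 0010011001100110 = 0x2666 (16 bits → U+2666).

U+2666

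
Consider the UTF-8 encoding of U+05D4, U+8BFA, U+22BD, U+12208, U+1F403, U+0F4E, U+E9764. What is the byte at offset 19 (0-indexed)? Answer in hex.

0xF3

U+05D4 → 2-byte form D7 94 at offsets 0–1.
U+8BFA → 3-byte form E8 AF BA at offsets 2–4.
U+22BD → 3-byte form E2 8A BD at offsets 5–7.
U+12208 → 4-byte form F0 92 88 88 at offsets 8–11.
U+1F403 → 4-byte form F0 9F 90 83 at offsets 12–15.
U+0F4E → 3-byte form E0 BD 8E at offsets 16–18.
U+E9764 → 4-byte form F3 A9 9D A4 at offsets 19–22.
Offset 19 falls in char 7's range; it's byte 1 of F3 A9 9D A4 = 0xF3.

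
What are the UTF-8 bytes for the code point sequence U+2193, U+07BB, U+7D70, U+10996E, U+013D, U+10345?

U+2193: 3-byte form → E2 86 93.
U+07BB: 2-byte form → DE BB.
U+7D70: 3-byte form → E7 B5 B0.
U+10996E: 4-byte form → F4 89 A5 AE.
U+013D: 2-byte form → C4 BD.
U+10345: 4-byte form → F0 90 8D 85.
Concatenated (18 bytes): E2 86 93 DE BB E7 B5 B0 F4 89 A5 AE C4 BD F0 90 8D 85.

E2 86 93 DE BB E7 B5 B0 F4 89 A5 AE C4 BD F0 90 8D 85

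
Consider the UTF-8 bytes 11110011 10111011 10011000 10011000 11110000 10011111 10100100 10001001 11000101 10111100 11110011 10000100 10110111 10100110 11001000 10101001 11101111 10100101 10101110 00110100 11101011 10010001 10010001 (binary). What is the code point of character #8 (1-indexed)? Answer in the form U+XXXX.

U+B451

Offset 0: leading byte 0xF3 = 11110011 → 4-byte char #1 = F3 BB 98 98.
Offset 4: leading byte 0xF0 = 11110000 → 4-byte char #2 = F0 9F A4 89.
Offset 8: leading byte 0xC5 = 11000101 → 2-byte char #3 = C5 BC.
Offset 10: leading byte 0xF3 = 11110011 → 4-byte char #4 = F3 84 B7 A6.
Offset 14: leading byte 0xC8 = 11001000 → 2-byte char #5 = C8 A9.
Offset 16: leading byte 0xEF = 11101111 → 3-byte char #6 = EF A5 AE.
Offset 19: leading byte 0x34 = 00110100 → 1-byte char #7 = 34.
Offset 20: leading byte 0xEB = 11101011 → 3-byte char #8 = EB 91 91.
Leading byte 0xEB = 11101011 matches 1110xxxx → 3-byte sequence.
Byte 1: 0xEB = 11101011, payload 1011 (4 bits).
Byte 2: 0x91 = 10010001 (10xxxxxx ✓), payload 010001.
Byte 3: 0x91 = 10010001 (10xxxxxx ✓), payload 010001.
Concatenate: 1011010001010001 = 0xB451 (16 bits → U+B451).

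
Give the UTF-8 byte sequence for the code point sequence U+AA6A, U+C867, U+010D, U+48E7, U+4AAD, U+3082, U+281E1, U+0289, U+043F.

EA A9 AA EC A1 A7 C4 8D E4 A3 A7 E4 AA AD E3 82 82 F0 A8 87 A1 CA 89 D0 BF

U+AA6A: 3-byte form → EA A9 AA.
U+C867: 3-byte form → EC A1 A7.
U+010D: 2-byte form → C4 8D.
U+48E7: 3-byte form → E4 A3 A7.
U+4AAD: 3-byte form → E4 AA AD.
U+3082: 3-byte form → E3 82 82.
U+281E1: 4-byte form → F0 A8 87 A1.
U+0289: 2-byte form → CA 89.
U+043F: 2-byte form → D0 BF.
Concatenated (25 bytes): EA A9 AA EC A1 A7 C4 8D E4 A3 A7 E4 AA AD E3 82 82 F0 A8 87 A1 CA 89 D0 BF.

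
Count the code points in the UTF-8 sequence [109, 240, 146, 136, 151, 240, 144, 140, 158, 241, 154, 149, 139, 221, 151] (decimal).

5

Byte at offset 0: 0x6D = 01101101 → 1-byte char (#1). Advance 1.
Byte at offset 1: 0xF0 = 11110000 → 4-byte char (#2). Advance 4.
Byte at offset 5: 0xF0 = 11110000 → 4-byte char (#3). Advance 4.
Byte at offset 9: 0xF1 = 11110001 → 4-byte char (#4). Advance 4.
Byte at offset 13: 0xDD = 11011101 → 2-byte char (#5). Advance 2.
Reached end at offset 15 after 5 code points.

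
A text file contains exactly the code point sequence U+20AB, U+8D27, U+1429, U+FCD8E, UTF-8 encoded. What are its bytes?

E2 82 AB E8 B4 A7 E1 90 A9 F3 BC B6 8E

U+20AB: 3-byte form → E2 82 AB.
U+8D27: 3-byte form → E8 B4 A7.
U+1429: 3-byte form → E1 90 A9.
U+FCD8E: 4-byte form → F3 BC B6 8E.
Concatenated (13 bytes): E2 82 AB E8 B4 A7 E1 90 A9 F3 BC B6 8E.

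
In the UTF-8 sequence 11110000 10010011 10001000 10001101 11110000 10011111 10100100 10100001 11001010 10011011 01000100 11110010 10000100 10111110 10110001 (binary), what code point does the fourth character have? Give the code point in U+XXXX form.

U+0044

Offset 0: leading byte 0xF0 = 11110000 → 4-byte char #1 = F0 93 88 8D.
Offset 4: leading byte 0xF0 = 11110000 → 4-byte char #2 = F0 9F A4 A1.
Offset 8: leading byte 0xCA = 11001010 → 2-byte char #3 = CA 9B.
Offset 10: leading byte 0x44 = 01000100 → 1-byte char #4 = 44.
Leading byte 0x44 = 01000100 matches 0xxxxxxx → 1-byte sequence.
Byte 1: 0x44 = 01000100, payload 1000100 (7 bits).
Concatenate: 1000100 = 0x44 (7 bits → U+0044).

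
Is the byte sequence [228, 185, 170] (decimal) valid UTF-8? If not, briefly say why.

Leading byte 0xE4 = 11100100 → 3-byte form.
Continuation bytes 0xB9=10111001, 0xAA=10101010 all match 10xxxxxx.
Decoded value 0x4E6A is ≥ 0x800 (shortest form) and not a surrogate.

valid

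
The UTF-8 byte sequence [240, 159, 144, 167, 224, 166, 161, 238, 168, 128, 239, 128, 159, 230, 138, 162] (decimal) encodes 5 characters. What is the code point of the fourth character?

Offset 0: leading byte 0xF0 = 11110000 → 4-byte char #1 = F0 9F 90 A7.
Offset 4: leading byte 0xE0 = 11100000 → 3-byte char #2 = E0 A6 A1.
Offset 7: leading byte 0xEE = 11101110 → 3-byte char #3 = EE A8 80.
Offset 10: leading byte 0xEF = 11101111 → 3-byte char #4 = EF 80 9F.
Leading byte 0xEF = 11101111 matches 1110xxxx → 3-byte sequence.
Byte 1: 0xEF = 11101111, payload 1111 (4 bits).
Byte 2: 0x80 = 10000000 (10xxxxxx ✓), payload 000000.
Byte 3: 0x9F = 10011111 (10xxxxxx ✓), payload 011111.
Concatenate: 1111000000011111 = 0xF01F (16 bits → U+F01F).

U+F01F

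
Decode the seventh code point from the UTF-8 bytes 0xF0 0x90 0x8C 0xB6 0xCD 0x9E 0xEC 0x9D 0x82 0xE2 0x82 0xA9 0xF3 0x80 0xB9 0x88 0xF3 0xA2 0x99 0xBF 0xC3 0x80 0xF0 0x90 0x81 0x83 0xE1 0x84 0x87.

U+00C0

Offset 0: leading byte 0xF0 = 11110000 → 4-byte char #1 = F0 90 8C B6.
Offset 4: leading byte 0xCD = 11001101 → 2-byte char #2 = CD 9E.
Offset 6: leading byte 0xEC = 11101100 → 3-byte char #3 = EC 9D 82.
Offset 9: leading byte 0xE2 = 11100010 → 3-byte char #4 = E2 82 A9.
Offset 12: leading byte 0xF3 = 11110011 → 4-byte char #5 = F3 80 B9 88.
Offset 16: leading byte 0xF3 = 11110011 → 4-byte char #6 = F3 A2 99 BF.
Offset 20: leading byte 0xC3 = 11000011 → 2-byte char #7 = C3 80.
Leading byte 0xC3 = 11000011 matches 110xxxxx → 2-byte sequence.
Byte 1: 0xC3 = 11000011, payload 00011 (5 bits).
Byte 2: 0x80 = 10000000 (10xxxxxx ✓), payload 000000.
Concatenate: 00011000000 = 0xC0 (11 bits → U+00C0).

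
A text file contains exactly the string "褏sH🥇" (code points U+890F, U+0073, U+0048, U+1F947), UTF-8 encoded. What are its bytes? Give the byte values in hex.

U+890F: 3-byte form → E8 A4 8F.
U+0073: 1-byte form → 73.
U+0048: 1-byte form → 48.
U+1F947: 4-byte form → F0 9F A5 87.
Concatenated (9 bytes): E8 A4 8F 73 48 F0 9F A5 87.

E8 A4 8F 73 48 F0 9F A5 87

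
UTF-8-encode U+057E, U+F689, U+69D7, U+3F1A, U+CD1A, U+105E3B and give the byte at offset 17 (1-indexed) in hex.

1-indexed offset 17 is 0-indexed offset 16.
U+057E → 2-byte form D5 BE at offsets 0–1.
U+F689 → 3-byte form EF 9A 89 at offsets 2–4.
U+69D7 → 3-byte form E6 A7 97 at offsets 5–7.
U+3F1A → 3-byte form E3 BC 9A at offsets 8–10.
U+CD1A → 3-byte form EC B4 9A at offsets 11–13.
U+105E3B → 4-byte form F4 85 B8 BB at offsets 14–17.
Offset 16 falls in char 6's range; it's byte 3 of F4 85 B8 BB = 0xB8.

0xB8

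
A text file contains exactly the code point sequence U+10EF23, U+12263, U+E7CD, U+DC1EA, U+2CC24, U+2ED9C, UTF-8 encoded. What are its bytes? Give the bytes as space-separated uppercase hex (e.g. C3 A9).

U+10EF23: 4-byte form → F4 8E BC A3.
U+12263: 4-byte form → F0 92 89 A3.
U+E7CD: 3-byte form → EE 9F 8D.
U+DC1EA: 4-byte form → F3 9C 87 AA.
U+2CC24: 4-byte form → F0 AC B0 A4.
U+2ED9C: 4-byte form → F0 AE B6 9C.
Concatenated (23 bytes): F4 8E BC A3 F0 92 89 A3 EE 9F 8D F3 9C 87 AA F0 AC B0 A4 F0 AE B6 9C.

F4 8E BC A3 F0 92 89 A3 EE 9F 8D F3 9C 87 AA F0 AC B0 A4 F0 AE B6 9C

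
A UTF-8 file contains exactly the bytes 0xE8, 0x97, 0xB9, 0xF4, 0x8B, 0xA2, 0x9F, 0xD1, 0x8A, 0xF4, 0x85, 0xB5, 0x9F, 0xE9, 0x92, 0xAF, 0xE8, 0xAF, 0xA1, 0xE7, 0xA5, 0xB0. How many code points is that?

7

Byte at offset 0: 0xE8 = 11101000 → 3-byte char (#1). Advance 3.
Byte at offset 3: 0xF4 = 11110100 → 4-byte char (#2). Advance 4.
Byte at offset 7: 0xD1 = 11010001 → 2-byte char (#3). Advance 2.
Byte at offset 9: 0xF4 = 11110100 → 4-byte char (#4). Advance 4.
Byte at offset 13: 0xE9 = 11101001 → 3-byte char (#5). Advance 3.
Byte at offset 16: 0xE8 = 11101000 → 3-byte char (#6). Advance 3.
Byte at offset 19: 0xE7 = 11100111 → 3-byte char (#7). Advance 3.
Reached end at offset 22 after 7 code points.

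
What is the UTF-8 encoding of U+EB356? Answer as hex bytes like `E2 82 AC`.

F3 AB 8D 96

U+EB356 = 0xEB356 = 963414 decimal. In range U+10000–U+10FFFF → 4-byte form: 11110xxx 10xxxxxx 10xxxxxx 10xxxxxx.
Binary (21 bits): 011101011001101010110.
Split 3+6+6+6: 011 | 101011 | 001101 | 010110.
Byte 1: 11110011 = 0xF3.
Byte 2: 10101011 = 0xAB.
Byte 3: 10001101 = 0x8D.
Byte 4: 10010110 = 0x96.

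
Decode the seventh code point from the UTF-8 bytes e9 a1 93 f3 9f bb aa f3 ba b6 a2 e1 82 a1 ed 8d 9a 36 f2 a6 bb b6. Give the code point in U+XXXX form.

Offset 0: leading byte 0xE9 = 11101001 → 3-byte char #1 = E9 A1 93.
Offset 3: leading byte 0xF3 = 11110011 → 4-byte char #2 = F3 9F BB AA.
Offset 7: leading byte 0xF3 = 11110011 → 4-byte char #3 = F3 BA B6 A2.
Offset 11: leading byte 0xE1 = 11100001 → 3-byte char #4 = E1 82 A1.
Offset 14: leading byte 0xED = 11101101 → 3-byte char #5 = ED 8D 9A.
Offset 17: leading byte 0x36 = 00110110 → 1-byte char #6 = 36.
Offset 18: leading byte 0xF2 = 11110010 → 4-byte char #7 = F2 A6 BB B6.
Leading byte 0xF2 = 11110010 matches 11110xxx → 4-byte sequence.
Byte 1: 0xF2 = 11110010, payload 010 (3 bits).
Byte 2: 0xA6 = 10100110 (10xxxxxx ✓), payload 100110.
Byte 3: 0xBB = 10111011 (10xxxxxx ✓), payload 111011.
Byte 4: 0xB6 = 10110110 (10xxxxxx ✓), payload 110110.
Concatenate: 010100110111011110110 = 0xA6EF6 (21 bits → U+A6EF6).

U+A6EF6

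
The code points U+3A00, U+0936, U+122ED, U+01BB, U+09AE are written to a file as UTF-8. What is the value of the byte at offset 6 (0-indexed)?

U+3A00 → 3-byte form E3 A8 80 at offsets 0–2.
U+0936 → 3-byte form E0 A4 B6 at offsets 3–5.
U+122ED → 4-byte form F0 92 8B AD at offsets 6–9.
Offset 6 falls in char 3's range; it's byte 1 of F0 92 8B AD = 0xF0.

0xF0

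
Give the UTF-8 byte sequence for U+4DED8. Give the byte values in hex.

U+4DED8 = 0x4DED8 = 319192 decimal. In range U+10000–U+10FFFF → 4-byte form: 11110xxx 10xxxxxx 10xxxxxx 10xxxxxx.
Binary (21 bits): 001001101111011011000.
Split 3+6+6+6: 001 | 001101 | 111011 | 011000.
Byte 1: 11110001 = 0xF1.
Byte 2: 10001101 = 0x8D.
Byte 3: 10111011 = 0xBB.
Byte 4: 10011000 = 0x98.

F1 8D BB 98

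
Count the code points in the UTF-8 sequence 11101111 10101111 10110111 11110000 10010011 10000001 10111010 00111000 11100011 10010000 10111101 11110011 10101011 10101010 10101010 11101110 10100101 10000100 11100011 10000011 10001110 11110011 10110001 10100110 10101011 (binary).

8

Byte at offset 0: 0xEF = 11101111 → 3-byte char (#1). Advance 3.
Byte at offset 3: 0xF0 = 11110000 → 4-byte char (#2). Advance 4.
Byte at offset 7: 0x38 = 00111000 → 1-byte char (#3). Advance 1.
Byte at offset 8: 0xE3 = 11100011 → 3-byte char (#4). Advance 3.
Byte at offset 11: 0xF3 = 11110011 → 4-byte char (#5). Advance 4.
Byte at offset 15: 0xEE = 11101110 → 3-byte char (#6). Advance 3.
Byte at offset 18: 0xE3 = 11100011 → 3-byte char (#7). Advance 3.
Byte at offset 21: 0xF3 = 11110011 → 4-byte char (#8). Advance 4.
Reached end at offset 25 after 8 code points.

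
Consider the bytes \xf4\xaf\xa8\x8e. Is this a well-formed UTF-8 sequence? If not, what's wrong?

invalid (encodes a value above U+10FFFF)

Leading byte 0xF4 = 11110100 → 4-byte form.
Payload = 0x12FA0E, which exceeds U+10FFFF, the maximum Unicode code point. (Leading bytes F5–FF, or F4 followed by ≥ 0x90, are invalid.)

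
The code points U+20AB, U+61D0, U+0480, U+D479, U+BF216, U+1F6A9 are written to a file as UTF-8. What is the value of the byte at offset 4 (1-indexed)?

0xE6

1-indexed offset 4 is 0-indexed offset 3.
U+20AB → 3-byte form E2 82 AB at offsets 0–2.
U+61D0 → 3-byte form E6 87 90 at offsets 3–5.
Offset 3 falls in char 2's range; it's byte 1 of E6 87 90 = 0xE6.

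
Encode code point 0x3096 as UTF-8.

U+3096 = 0x3096 = 12438 decimal. In range U+0800–U+FFFF → 3-byte form: 1110xxxx 10xxxxxx 10xxxxxx.
Binary (16 bits): 0011000010010110.
Split 4+6+6: 0011 | 000010 | 010110.
Byte 1: 11100011 = 0xE3.
Byte 2: 10000010 = 0x82.
Byte 3: 10010110 = 0x96.

E3 82 96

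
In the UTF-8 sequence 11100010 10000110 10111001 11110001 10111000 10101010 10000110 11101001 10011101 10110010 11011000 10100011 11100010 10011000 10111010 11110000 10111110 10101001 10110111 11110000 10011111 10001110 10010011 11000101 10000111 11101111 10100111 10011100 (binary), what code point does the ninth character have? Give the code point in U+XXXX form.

Offset 0: leading byte 0xE2 = 11100010 → 3-byte char #1 = E2 86 B9.
Offset 3: leading byte 0xF1 = 11110001 → 4-byte char #2 = F1 B8 AA 86.
Offset 7: leading byte 0xE9 = 11101001 → 3-byte char #3 = E9 9D B2.
Offset 10: leading byte 0xD8 = 11011000 → 2-byte char #4 = D8 A3.
Offset 12: leading byte 0xE2 = 11100010 → 3-byte char #5 = E2 98 BA.
Offset 15: leading byte 0xF0 = 11110000 → 4-byte char #6 = F0 BE A9 B7.
Offset 19: leading byte 0xF0 = 11110000 → 4-byte char #7 = F0 9F 8E 93.
Offset 23: leading byte 0xC5 = 11000101 → 2-byte char #8 = C5 87.
Offset 25: leading byte 0xEF = 11101111 → 3-byte char #9 = EF A7 9C.
Leading byte 0xEF = 11101111 matches 1110xxxx → 3-byte sequence.
Byte 1: 0xEF = 11101111, payload 1111 (4 bits).
Byte 2: 0xA7 = 10100111 (10xxxxxx ✓), payload 100111.
Byte 3: 0x9C = 10011100 (10xxxxxx ✓), payload 011100.
Concatenate: 1111100111011100 = 0xF9DC (16 bits → U+F9DC).

U+F9DC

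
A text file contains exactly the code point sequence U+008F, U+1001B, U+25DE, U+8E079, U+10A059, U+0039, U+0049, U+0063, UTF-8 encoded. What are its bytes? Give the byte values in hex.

C2 8F F0 90 80 9B E2 97 9E F2 8E 81 B9 F4 8A 81 99 39 49 63

U+008F: 2-byte form → C2 8F.
U+1001B: 4-byte form → F0 90 80 9B.
U+25DE: 3-byte form → E2 97 9E.
U+8E079: 4-byte form → F2 8E 81 B9.
U+10A059: 4-byte form → F4 8A 81 99.
U+0039: 1-byte form → 39.
U+0049: 1-byte form → 49.
U+0063: 1-byte form → 63.
Concatenated (20 bytes): C2 8F F0 90 80 9B E2 97 9E F2 8E 81 B9 F4 8A 81 99 39 49 63.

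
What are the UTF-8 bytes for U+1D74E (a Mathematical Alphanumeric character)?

U+1D74E = 0x1D74E = 120654 decimal. In range U+10000–U+10FFFF → 4-byte form: 11110xxx 10xxxxxx 10xxxxxx 10xxxxxx.
Binary (21 bits): 000011101011101001110.
Split 3+6+6+6: 000 | 011101 | 011101 | 001110.
Byte 1: 11110000 = 0xF0.
Byte 2: 10011101 = 0x9D.
Byte 3: 10011101 = 0x9D.
Byte 4: 10001110 = 0x8E.

F0 9D 9D 8E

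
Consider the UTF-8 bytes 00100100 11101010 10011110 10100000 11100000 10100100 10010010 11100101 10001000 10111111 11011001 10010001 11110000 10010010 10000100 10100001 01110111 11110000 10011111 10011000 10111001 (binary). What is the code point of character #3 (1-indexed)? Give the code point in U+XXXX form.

Offset 0: leading byte 0x24 = 00100100 → 1-byte char #1 = 24.
Offset 1: leading byte 0xEA = 11101010 → 3-byte char #2 = EA 9E A0.
Offset 4: leading byte 0xE0 = 11100000 → 3-byte char #3 = E0 A4 92.
Leading byte 0xE0 = 11100000 matches 1110xxxx → 3-byte sequence.
Byte 1: 0xE0 = 11100000, payload 0000 (4 bits).
Byte 2: 0xA4 = 10100100 (10xxxxxx ✓), payload 100100.
Byte 3: 0x92 = 10010010 (10xxxxxx ✓), payload 010010.
Concatenate: 0000100100010010 = 0x912 (16 bits → U+0912).

U+0912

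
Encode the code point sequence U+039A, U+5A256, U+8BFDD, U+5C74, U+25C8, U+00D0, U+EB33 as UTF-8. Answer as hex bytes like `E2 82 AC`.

CE 9A F1 9A 89 96 F2 8B BF 9D E5 B1 B4 E2 97 88 C3 90 EE AC B3

U+039A: 2-byte form → CE 9A.
U+5A256: 4-byte form → F1 9A 89 96.
U+8BFDD: 4-byte form → F2 8B BF 9D.
U+5C74: 3-byte form → E5 B1 B4.
U+25C8: 3-byte form → E2 97 88.
U+00D0: 2-byte form → C3 90.
U+EB33: 3-byte form → EE AC B3.
Concatenated (21 bytes): CE 9A F1 9A 89 96 F2 8B BF 9D E5 B1 B4 E2 97 88 C3 90 EE AC B3.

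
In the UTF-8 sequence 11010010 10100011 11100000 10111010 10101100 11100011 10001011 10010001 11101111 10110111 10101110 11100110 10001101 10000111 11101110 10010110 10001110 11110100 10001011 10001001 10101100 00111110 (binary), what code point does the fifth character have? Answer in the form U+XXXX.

U+6347

Offset 0: leading byte 0xD2 = 11010010 → 2-byte char #1 = D2 A3.
Offset 2: leading byte 0xE0 = 11100000 → 3-byte char #2 = E0 BA AC.
Offset 5: leading byte 0xE3 = 11100011 → 3-byte char #3 = E3 8B 91.
Offset 8: leading byte 0xEF = 11101111 → 3-byte char #4 = EF B7 AE.
Offset 11: leading byte 0xE6 = 11100110 → 3-byte char #5 = E6 8D 87.
Leading byte 0xE6 = 11100110 matches 1110xxxx → 3-byte sequence.
Byte 1: 0xE6 = 11100110, payload 0110 (4 bits).
Byte 2: 0x8D = 10001101 (10xxxxxx ✓), payload 001101.
Byte 3: 0x87 = 10000111 (10xxxxxx ✓), payload 000111.
Concatenate: 0110001101000111 = 0x6347 (16 bits → U+6347).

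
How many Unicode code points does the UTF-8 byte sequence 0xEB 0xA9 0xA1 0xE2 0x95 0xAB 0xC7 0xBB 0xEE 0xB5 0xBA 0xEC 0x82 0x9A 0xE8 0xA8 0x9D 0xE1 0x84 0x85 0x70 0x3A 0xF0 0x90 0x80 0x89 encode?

Byte at offset 0: 0xEB = 11101011 → 3-byte char (#1). Advance 3.
Byte at offset 3: 0xE2 = 11100010 → 3-byte char (#2). Advance 3.
Byte at offset 6: 0xC7 = 11000111 → 2-byte char (#3). Advance 2.
Byte at offset 8: 0xEE = 11101110 → 3-byte char (#4). Advance 3.
Byte at offset 11: 0xEC = 11101100 → 3-byte char (#5). Advance 3.
Byte at offset 14: 0xE8 = 11101000 → 3-byte char (#6). Advance 3.
Byte at offset 17: 0xE1 = 11100001 → 3-byte char (#7). Advance 3.
Byte at offset 20: 0x70 = 01110000 → 1-byte char (#8). Advance 1.
Byte at offset 21: 0x3A = 00111010 → 1-byte char (#9). Advance 1.
Byte at offset 22: 0xF0 = 11110000 → 4-byte char (#10). Advance 4.
Reached end at offset 26 after 10 code points.

10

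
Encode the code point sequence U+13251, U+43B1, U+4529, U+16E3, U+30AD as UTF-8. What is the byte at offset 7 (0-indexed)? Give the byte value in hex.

U+13251 → 4-byte form F0 93 89 91 at offsets 0–3.
U+43B1 → 3-byte form E4 8E B1 at offsets 4–6.
U+4529 → 3-byte form E4 94 A9 at offsets 7–9.
Offset 7 falls in char 3's range; it's byte 1 of E4 94 A9 = 0xE4.

0xE4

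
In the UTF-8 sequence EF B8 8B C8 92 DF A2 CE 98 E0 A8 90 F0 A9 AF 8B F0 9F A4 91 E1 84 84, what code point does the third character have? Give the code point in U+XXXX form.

Offset 0: leading byte 0xEF = 11101111 → 3-byte char #1 = EF B8 8B.
Offset 3: leading byte 0xC8 = 11001000 → 2-byte char #2 = C8 92.
Offset 5: leading byte 0xDF = 11011111 → 2-byte char #3 = DF A2.
Leading byte 0xDF = 11011111 matches 110xxxxx → 2-byte sequence.
Byte 1: 0xDF = 11011111, payload 11111 (5 bits).
Byte 2: 0xA2 = 10100010 (10xxxxxx ✓), payload 100010.
Concatenate: 11111100010 = 0x7E2 (11 bits → U+07E2).

U+07E2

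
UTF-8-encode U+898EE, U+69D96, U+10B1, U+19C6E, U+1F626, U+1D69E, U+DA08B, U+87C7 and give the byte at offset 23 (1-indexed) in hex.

1-indexed offset 23 is 0-indexed offset 22.
U+898EE → 4-byte form F2 89 A3 AE at offsets 0–3.
U+69D96 → 4-byte form F1 A9 B6 96 at offsets 4–7.
U+10B1 → 3-byte form E1 82 B1 at offsets 8–10.
U+19C6E → 4-byte form F0 99 B1 AE at offsets 11–14.
U+1F626 → 4-byte form F0 9F 98 A6 at offsets 15–18.
U+1D69E → 4-byte form F0 9D 9A 9E at offsets 19–22.
Offset 22 falls in char 6's range; it's byte 4 of F0 9D 9A 9E = 0x9E.

0x9E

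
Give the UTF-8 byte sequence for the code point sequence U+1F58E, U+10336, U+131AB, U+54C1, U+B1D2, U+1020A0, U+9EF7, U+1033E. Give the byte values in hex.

F0 9F 96 8E F0 90 8C B6 F0 93 86 AB E5 93 81 EB 87 92 F4 82 82 A0 E9 BB B7 F0 90 8C BE

U+1F58E: 4-byte form → F0 9F 96 8E.
U+10336: 4-byte form → F0 90 8C B6.
U+131AB: 4-byte form → F0 93 86 AB.
U+54C1: 3-byte form → E5 93 81.
U+B1D2: 3-byte form → EB 87 92.
U+1020A0: 4-byte form → F4 82 82 A0.
U+9EF7: 3-byte form → E9 BB B7.
U+1033E: 4-byte form → F0 90 8C BE.
Concatenated (29 bytes): F0 9F 96 8E F0 90 8C B6 F0 93 86 AB E5 93 81 EB 87 92 F4 82 82 A0 E9 BB B7 F0 90 8C BE.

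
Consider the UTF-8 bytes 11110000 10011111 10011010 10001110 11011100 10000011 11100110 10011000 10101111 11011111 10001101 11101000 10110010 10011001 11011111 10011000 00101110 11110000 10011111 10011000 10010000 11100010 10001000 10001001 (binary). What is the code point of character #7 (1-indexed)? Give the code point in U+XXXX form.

U+002E

Offset 0: leading byte 0xF0 = 11110000 → 4-byte char #1 = F0 9F 9A 8E.
Offset 4: leading byte 0xDC = 11011100 → 2-byte char #2 = DC 83.
Offset 6: leading byte 0xE6 = 11100110 → 3-byte char #3 = E6 98 AF.
Offset 9: leading byte 0xDF = 11011111 → 2-byte char #4 = DF 8D.
Offset 11: leading byte 0xE8 = 11101000 → 3-byte char #5 = E8 B2 99.
Offset 14: leading byte 0xDF = 11011111 → 2-byte char #6 = DF 98.
Offset 16: leading byte 0x2E = 00101110 → 1-byte char #7 = 2E.
Leading byte 0x2E = 00101110 matches 0xxxxxxx → 1-byte sequence.
Byte 1: 0x2E = 00101110, payload 0101110 (7 bits).
Concatenate: 0101110 = 0x2E (7 bits → U+002E).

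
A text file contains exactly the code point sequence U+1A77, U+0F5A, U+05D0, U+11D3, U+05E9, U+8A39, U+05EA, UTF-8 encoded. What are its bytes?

E1 A9 B7 E0 BD 9A D7 90 E1 87 93 D7 A9 E8 A8 B9 D7 AA

U+1A77: 3-byte form → E1 A9 B7.
U+0F5A: 3-byte form → E0 BD 9A.
U+05D0: 2-byte form → D7 90.
U+11D3: 3-byte form → E1 87 93.
U+05E9: 2-byte form → D7 A9.
U+8A39: 3-byte form → E8 A8 B9.
U+05EA: 2-byte form → D7 AA.
Concatenated (18 bytes): E1 A9 B7 E0 BD 9A D7 90 E1 87 93 D7 A9 E8 A8 B9 D7 AA.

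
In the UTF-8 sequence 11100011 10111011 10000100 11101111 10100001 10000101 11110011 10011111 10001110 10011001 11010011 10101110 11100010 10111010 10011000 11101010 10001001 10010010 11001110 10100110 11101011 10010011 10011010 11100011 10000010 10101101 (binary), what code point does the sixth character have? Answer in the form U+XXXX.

Offset 0: leading byte 0xE3 = 11100011 → 3-byte char #1 = E3 BB 84.
Offset 3: leading byte 0xEF = 11101111 → 3-byte char #2 = EF A1 85.
Offset 6: leading byte 0xF3 = 11110011 → 4-byte char #3 = F3 9F 8E 99.
Offset 10: leading byte 0xD3 = 11010011 → 2-byte char #4 = D3 AE.
Offset 12: leading byte 0xE2 = 11100010 → 3-byte char #5 = E2 BA 98.
Offset 15: leading byte 0xEA = 11101010 → 3-byte char #6 = EA 89 92.
Leading byte 0xEA = 11101010 matches 1110xxxx → 3-byte sequence.
Byte 1: 0xEA = 11101010, payload 1010 (4 bits).
Byte 2: 0x89 = 10001001 (10xxxxxx ✓), payload 001001.
Byte 3: 0x92 = 10010010 (10xxxxxx ✓), payload 010010.
Concatenate: 1010001001010010 = 0xA252 (16 bits → U+A252).

U+A252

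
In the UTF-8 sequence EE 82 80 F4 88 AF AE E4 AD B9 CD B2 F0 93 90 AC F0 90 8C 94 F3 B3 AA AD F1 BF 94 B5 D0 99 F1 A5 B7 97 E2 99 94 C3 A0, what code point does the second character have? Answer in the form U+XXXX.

Offset 0: leading byte 0xEE = 11101110 → 3-byte char #1 = EE 82 80.
Offset 3: leading byte 0xF4 = 11110100 → 4-byte char #2 = F4 88 AF AE.
Leading byte 0xF4 = 11110100 matches 11110xxx → 4-byte sequence.
Byte 1: 0xF4 = 11110100, payload 100 (3 bits).
Byte 2: 0x88 = 10001000 (10xxxxxx ✓), payload 001000.
Byte 3: 0xAF = 10101111 (10xxxxxx ✓), payload 101111.
Byte 4: 0xAE = 10101110 (10xxxxxx ✓), payload 101110.
Concatenate: 100001000101111101110 = 0x108BEE (21 bits → U+108BEE).

U+108BEE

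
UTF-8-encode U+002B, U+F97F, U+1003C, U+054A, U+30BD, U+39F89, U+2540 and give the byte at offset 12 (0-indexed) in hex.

U+002B → 1-byte form 2B at offsets 0–0.
U+F97F → 3-byte form EF A5 BF at offsets 1–3.
U+1003C → 4-byte form F0 90 80 BC at offsets 4–7.
U+054A → 2-byte form D5 8A at offsets 8–9.
U+30BD → 3-byte form E3 82 BD at offsets 10–12.
Offset 12 falls in char 5's range; it's byte 3 of E3 82 BD = 0xBD.

0xBD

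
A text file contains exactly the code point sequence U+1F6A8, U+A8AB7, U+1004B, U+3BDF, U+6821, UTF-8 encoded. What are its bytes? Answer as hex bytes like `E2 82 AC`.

U+1F6A8: 4-byte form → F0 9F 9A A8.
U+A8AB7: 4-byte form → F2 A8 AA B7.
U+1004B: 4-byte form → F0 90 81 8B.
U+3BDF: 3-byte form → E3 AF 9F.
U+6821: 3-byte form → E6 A0 A1.
Concatenated (18 bytes): F0 9F 9A A8 F2 A8 AA B7 F0 90 81 8B E3 AF 9F E6 A0 A1.

F0 9F 9A A8 F2 A8 AA B7 F0 90 81 8B E3 AF 9F E6 A0 A1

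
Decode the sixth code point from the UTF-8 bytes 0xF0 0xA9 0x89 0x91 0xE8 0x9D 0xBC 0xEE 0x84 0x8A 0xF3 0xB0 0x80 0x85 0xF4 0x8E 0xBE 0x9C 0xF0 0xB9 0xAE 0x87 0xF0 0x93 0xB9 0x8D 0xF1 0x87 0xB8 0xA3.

Offset 0: leading byte 0xF0 = 11110000 → 4-byte char #1 = F0 A9 89 91.
Offset 4: leading byte 0xE8 = 11101000 → 3-byte char #2 = E8 9D BC.
Offset 7: leading byte 0xEE = 11101110 → 3-byte char #3 = EE 84 8A.
Offset 10: leading byte 0xF3 = 11110011 → 4-byte char #4 = F3 B0 80 85.
Offset 14: leading byte 0xF4 = 11110100 → 4-byte char #5 = F4 8E BE 9C.
Offset 18: leading byte 0xF0 = 11110000 → 4-byte char #6 = F0 B9 AE 87.
Leading byte 0xF0 = 11110000 matches 11110xxx → 4-byte sequence.
Byte 1: 0xF0 = 11110000, payload 000 (3 bits).
Byte 2: 0xB9 = 10111001 (10xxxxxx ✓), payload 111001.
Byte 3: 0xAE = 10101110 (10xxxxxx ✓), payload 101110.
Byte 4: 0x87 = 10000111 (10xxxxxx ✓), payload 000111.
Concatenate: 000111001101110000111 = 0x39B87 (21 bits → U+39B87).

U+39B87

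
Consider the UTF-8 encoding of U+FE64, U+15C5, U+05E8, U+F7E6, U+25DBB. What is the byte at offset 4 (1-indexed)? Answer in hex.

1-indexed offset 4 is 0-indexed offset 3.
U+FE64 → 3-byte form EF B9 A4 at offsets 0–2.
U+15C5 → 3-byte form E1 97 85 at offsets 3–5.
Offset 3 falls in char 2's range; it's byte 1 of E1 97 85 = 0xE1.

0xE1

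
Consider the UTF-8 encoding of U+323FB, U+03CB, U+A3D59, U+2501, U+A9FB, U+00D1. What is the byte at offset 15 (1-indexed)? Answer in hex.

0xA7

1-indexed offset 15 is 0-indexed offset 14.
U+323FB → 4-byte form F0 B2 8F BB at offsets 0–3.
U+03CB → 2-byte form CF 8B at offsets 4–5.
U+A3D59 → 4-byte form F2 A3 B5 99 at offsets 6–9.
U+2501 → 3-byte form E2 94 81 at offsets 10–12.
U+A9FB → 3-byte form EA A7 BB at offsets 13–15.
Offset 14 falls in char 5's range; it's byte 2 of EA A7 BB = 0xA7.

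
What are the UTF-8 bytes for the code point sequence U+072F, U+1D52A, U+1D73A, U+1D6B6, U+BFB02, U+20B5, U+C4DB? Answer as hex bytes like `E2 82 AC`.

U+072F: 2-byte form → DC AF.
U+1D52A: 4-byte form → F0 9D 94 AA.
U+1D73A: 4-byte form → F0 9D 9C BA.
U+1D6B6: 4-byte form → F0 9D 9A B6.
U+BFB02: 4-byte form → F2 BF AC 82.
U+20B5: 3-byte form → E2 82 B5.
U+C4DB: 3-byte form → EC 93 9B.
Concatenated (24 bytes): DC AF F0 9D 94 AA F0 9D 9C BA F0 9D 9A B6 F2 BF AC 82 E2 82 B5 EC 93 9B.

DC AF F0 9D 94 AA F0 9D 9C BA F0 9D 9A B6 F2 BF AC 82 E2 82 B5 EC 93 9B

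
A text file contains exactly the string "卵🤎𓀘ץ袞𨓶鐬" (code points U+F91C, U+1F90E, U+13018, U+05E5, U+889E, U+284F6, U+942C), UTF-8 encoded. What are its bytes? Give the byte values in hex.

U+F91C: 3-byte form → EF A4 9C.
U+1F90E: 4-byte form → F0 9F A4 8E.
U+13018: 4-byte form → F0 93 80 98.
U+05E5: 2-byte form → D7 A5.
U+889E: 3-byte form → E8 A2 9E.
U+284F6: 4-byte form → F0 A8 93 B6.
U+942C: 3-byte form → E9 90 AC.
Concatenated (23 bytes): EF A4 9C F0 9F A4 8E F0 93 80 98 D7 A5 E8 A2 9E F0 A8 93 B6 E9 90 AC.

EF A4 9C F0 9F A4 8E F0 93 80 98 D7 A5 E8 A2 9E F0 A8 93 B6 E9 90 AC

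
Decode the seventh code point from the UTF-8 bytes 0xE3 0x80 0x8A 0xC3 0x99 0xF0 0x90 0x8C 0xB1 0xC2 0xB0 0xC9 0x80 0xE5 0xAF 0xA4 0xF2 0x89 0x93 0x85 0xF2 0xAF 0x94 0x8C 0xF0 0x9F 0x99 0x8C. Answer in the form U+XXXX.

U+894C5

Offset 0: leading byte 0xE3 = 11100011 → 3-byte char #1 = E3 80 8A.
Offset 3: leading byte 0xC3 = 11000011 → 2-byte char #2 = C3 99.
Offset 5: leading byte 0xF0 = 11110000 → 4-byte char #3 = F0 90 8C B1.
Offset 9: leading byte 0xC2 = 11000010 → 2-byte char #4 = C2 B0.
Offset 11: leading byte 0xC9 = 11001001 → 2-byte char #5 = C9 80.
Offset 13: leading byte 0xE5 = 11100101 → 3-byte char #6 = E5 AF A4.
Offset 16: leading byte 0xF2 = 11110010 → 4-byte char #7 = F2 89 93 85.
Leading byte 0xF2 = 11110010 matches 11110xxx → 4-byte sequence.
Byte 1: 0xF2 = 11110010, payload 010 (3 bits).
Byte 2: 0x89 = 10001001 (10xxxxxx ✓), payload 001001.
Byte 3: 0x93 = 10010011 (10xxxxxx ✓), payload 010011.
Byte 4: 0x85 = 10000101 (10xxxxxx ✓), payload 000101.
Concatenate: 010001001010011000101 = 0x894C5 (21 bits → U+894C5).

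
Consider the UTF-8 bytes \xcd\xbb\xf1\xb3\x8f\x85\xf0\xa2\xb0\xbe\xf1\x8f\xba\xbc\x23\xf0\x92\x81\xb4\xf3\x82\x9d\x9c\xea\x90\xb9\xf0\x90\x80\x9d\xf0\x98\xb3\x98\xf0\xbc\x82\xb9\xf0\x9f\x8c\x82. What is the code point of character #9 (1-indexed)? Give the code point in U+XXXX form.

U+1001D

Offset 0: leading byte 0xCD = 11001101 → 2-byte char #1 = CD BB.
Offset 2: leading byte 0xF1 = 11110001 → 4-byte char #2 = F1 B3 8F 85.
Offset 6: leading byte 0xF0 = 11110000 → 4-byte char #3 = F0 A2 B0 BE.
Offset 10: leading byte 0xF1 = 11110001 → 4-byte char #4 = F1 8F BA BC.
Offset 14: leading byte 0x23 = 00100011 → 1-byte char #5 = 23.
Offset 15: leading byte 0xF0 = 11110000 → 4-byte char #6 = F0 92 81 B4.
Offset 19: leading byte 0xF3 = 11110011 → 4-byte char #7 = F3 82 9D 9C.
Offset 23: leading byte 0xEA = 11101010 → 3-byte char #8 = EA 90 B9.
Offset 26: leading byte 0xF0 = 11110000 → 4-byte char #9 = F0 90 80 9D.
Leading byte 0xF0 = 11110000 matches 11110xxx → 4-byte sequence.
Byte 1: 0xF0 = 11110000, payload 000 (3 bits).
Byte 2: 0x90 = 10010000 (10xxxxxx ✓), payload 010000.
Byte 3: 0x80 = 10000000 (10xxxxxx ✓), payload 000000.
Byte 4: 0x9D = 10011101 (10xxxxxx ✓), payload 011101.
Concatenate: 000010000000000011101 = 0x1001D (21 bits → U+1001D).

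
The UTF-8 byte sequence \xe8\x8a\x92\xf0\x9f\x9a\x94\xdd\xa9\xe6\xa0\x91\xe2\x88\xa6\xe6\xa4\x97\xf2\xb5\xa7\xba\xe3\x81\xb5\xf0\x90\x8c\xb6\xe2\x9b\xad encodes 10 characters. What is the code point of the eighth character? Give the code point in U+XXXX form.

U+3075

Offset 0: leading byte 0xE8 = 11101000 → 3-byte char #1 = E8 8A 92.
Offset 3: leading byte 0xF0 = 11110000 → 4-byte char #2 = F0 9F 9A 94.
Offset 7: leading byte 0xDD = 11011101 → 2-byte char #3 = DD A9.
Offset 9: leading byte 0xE6 = 11100110 → 3-byte char #4 = E6 A0 91.
Offset 12: leading byte 0xE2 = 11100010 → 3-byte char #5 = E2 88 A6.
Offset 15: leading byte 0xE6 = 11100110 → 3-byte char #6 = E6 A4 97.
Offset 18: leading byte 0xF2 = 11110010 → 4-byte char #7 = F2 B5 A7 BA.
Offset 22: leading byte 0xE3 = 11100011 → 3-byte char #8 = E3 81 B5.
Leading byte 0xE3 = 11100011 matches 1110xxxx → 3-byte sequence.
Byte 1: 0xE3 = 11100011, payload 0011 (4 bits).
Byte 2: 0x81 = 10000001 (10xxxxxx ✓), payload 000001.
Byte 3: 0xB5 = 10110101 (10xxxxxx ✓), payload 110101.
Concatenate: 0011000001110101 = 0x3075 (16 bits → U+3075).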